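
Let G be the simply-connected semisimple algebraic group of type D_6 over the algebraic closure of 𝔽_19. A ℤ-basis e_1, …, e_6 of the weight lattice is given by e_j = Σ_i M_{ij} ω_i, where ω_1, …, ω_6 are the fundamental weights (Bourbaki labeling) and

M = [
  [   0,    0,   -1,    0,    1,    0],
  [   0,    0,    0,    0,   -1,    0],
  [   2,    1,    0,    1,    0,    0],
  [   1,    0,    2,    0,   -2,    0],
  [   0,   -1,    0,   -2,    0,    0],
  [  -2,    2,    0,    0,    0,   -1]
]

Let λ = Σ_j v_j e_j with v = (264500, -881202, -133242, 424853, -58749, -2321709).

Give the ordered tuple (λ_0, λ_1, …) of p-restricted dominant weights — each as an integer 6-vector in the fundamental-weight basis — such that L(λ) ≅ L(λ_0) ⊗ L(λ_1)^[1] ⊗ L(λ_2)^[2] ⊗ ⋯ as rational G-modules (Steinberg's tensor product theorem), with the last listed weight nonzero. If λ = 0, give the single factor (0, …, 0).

ω-coordinates c = M·v, v = (264500, -881202, -133242, 424853, -58749, -2321709):
  c_1 = (0)·(264500) + (0)·(-881202) + (-1)·(-133242) + (0)·(424853) + (1)·(-58749) + (0)·(-2321709) = 74493
  c_2 = (0)·(264500) + (0)·(-881202) + (0)·(-133242) + (0)·(424853) + (-1)·(-58749) + (0)·(-2321709) = 58749
  c_3 = (2)·(264500) + (1)·(-881202) + (0)·(-133242) + (1)·(424853) + (0)·(-58749) + (0)·(-2321709) = 72651
  c_4 = (1)·(264500) + (0)·(-881202) + (2)·(-133242) + (0)·(424853) + (-2)·(-58749) + (0)·(-2321709) = 115514
  c_5 = (0)·(264500) + (-1)·(-881202) + (0)·(-133242) + (-2)·(424853) + (0)·(-58749) + (0)·(-2321709) = 31496
  c_6 = (-2)·(264500) + (2)·(-881202) + (0)·(-133242) + (0)·(424853) + (0)·(-58749) + (-1)·(-2321709) = 30305
Writing each c_i in base p = 19:
  c_1 = 74493 = 13·19^0 + 6·19^1 + 16·19^2 + 10·19^3
  c_2 = 58749 = 1·19^0 + 14·19^1 + 10·19^2 + 8·19^3
  c_3 = 72651 = 14·19^0 + 4·19^1 + 11·19^2 + 10·19^3
  c_4 = 115514 = 13·19^0 + 18·19^1 + 15·19^2 + 16·19^3
  c_5 = 31496 = 13·19^0 + 4·19^1 + 11·19^2 + 4·19^3
  c_6 = 30305 = 0·19^0 + 18·19^1 + 7·19^2 + 4·19^3
Factor λ_0 = (13, 1, 14, 13, 13, 0)
Factor λ_1 = (6, 14, 4, 18, 4, 18)
Factor λ_2 = (16, 10, 11, 15, 11, 7)
Factor λ_3 = (10, 8, 10, 16, 4, 4)

((13, 1, 14, 13, 13, 0), (6, 14, 4, 18, 4, 18), (16, 10, 11, 15, 11, 7), (10, 8, 10, 16, 4, 4))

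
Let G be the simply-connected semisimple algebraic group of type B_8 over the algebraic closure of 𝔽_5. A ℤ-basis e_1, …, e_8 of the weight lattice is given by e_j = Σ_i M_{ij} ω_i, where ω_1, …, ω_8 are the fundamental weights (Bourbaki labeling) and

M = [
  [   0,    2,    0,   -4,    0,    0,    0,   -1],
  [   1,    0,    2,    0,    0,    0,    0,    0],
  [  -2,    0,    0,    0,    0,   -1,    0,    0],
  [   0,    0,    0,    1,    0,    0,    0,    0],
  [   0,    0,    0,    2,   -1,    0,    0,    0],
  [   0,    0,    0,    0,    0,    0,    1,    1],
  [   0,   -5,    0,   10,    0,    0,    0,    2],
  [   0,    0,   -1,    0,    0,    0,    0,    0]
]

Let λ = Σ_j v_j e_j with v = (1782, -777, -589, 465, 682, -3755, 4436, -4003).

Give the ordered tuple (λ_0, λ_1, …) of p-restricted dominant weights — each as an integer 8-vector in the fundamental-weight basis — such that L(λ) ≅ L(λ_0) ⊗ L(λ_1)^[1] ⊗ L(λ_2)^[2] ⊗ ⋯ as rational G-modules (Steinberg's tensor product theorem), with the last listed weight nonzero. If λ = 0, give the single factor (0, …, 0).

((4, 4, 1, 0, 3, 3, 4, 4), (2, 0, 3, 3, 4, 1, 0, 2), (3, 4, 2, 3, 4, 2, 1, 3), (4, 4, 1, 3, 1, 3, 4, 4))

Change of basis e → ω: c = M·v where v = (1782, -777, -589, 465, 682, -3755, 4436, -4003):
  c_1 = (0)·(1782) + (2)·(-777) + (0)·(-589) + (-4)·(465) + (0)·(682) + (0)·(-3755) + (0)·(4436) + (-1)·(-4003) = 589
  c_2 = (1)·(1782) + (0)·(-777) + (2)·(-589) + (0)·(465) + (0)·(682) + (0)·(-3755) + (0)·(4436) + (0)·(-4003) = 604
  c_3 = (-2)·(1782) + (0)·(-777) + (0)·(-589) + (0)·(465) + (0)·(682) + (-1)·(-3755) + (0)·(4436) + (0)·(-4003) = 191
  c_4 = (0)·(1782) + (0)·(-777) + (0)·(-589) + (1)·(465) + (0)·(682) + (0)·(-3755) + (0)·(4436) + (0)·(-4003) = 465
  c_5 = (0)·(1782) + (0)·(-777) + (0)·(-589) + (2)·(465) + (-1)·(682) + (0)·(-3755) + (0)·(4436) + (0)·(-4003) = 248
  c_6 = (0)·(1782) + (0)·(-777) + (0)·(-589) + (0)·(465) + (0)·(682) + (0)·(-3755) + (1)·(4436) + (1)·(-4003) = 433
  c_7 = (0)·(1782) + (-5)·(-777) + (0)·(-589) + (10)·(465) + (0)·(682) + (0)·(-3755) + (0)·(4436) + (2)·(-4003) = 529
  c_8 = (0)·(1782) + (0)·(-777) + (-1)·(-589) + (0)·(465) + (0)·(682) + (0)·(-3755) + (0)·(4436) + (0)·(-4003) = 589
Expand coordinatewise in base 5:
  c_1 = 589 = 4·5^0 + 2·5^1 + 3·5^2 + 4·5^3
  c_2 = 604 = 4·5^0 + 0·5^1 + 4·5^2 + 4·5^3
  c_3 = 191 = 1·5^0 + 3·5^1 + 2·5^2 + 1·5^3
  c_4 = 465 = 0·5^0 + 3·5^1 + 3·5^2 + 3·5^3
  c_5 = 248 = 3·5^0 + 4·5^1 + 4·5^2 + 1·5^3
  c_6 = 433 = 3·5^0 + 1·5^1 + 2·5^2 + 3·5^3
  c_7 = 529 = 4·5^0 + 0·5^1 + 1·5^2 + 4·5^3
  c_8 = 589 = 4·5^0 + 2·5^1 + 3·5^2 + 4·5^3
p-restricted factor λ_0 = (4, 4, 1, 0, 3, 3, 4, 4)
p-restricted factor λ_1 = (2, 0, 3, 3, 4, 1, 0, 2)
p-restricted factor λ_2 = (3, 4, 2, 3, 4, 2, 1, 3)
p-restricted factor λ_3 = (4, 4, 1, 3, 1, 3, 4, 4)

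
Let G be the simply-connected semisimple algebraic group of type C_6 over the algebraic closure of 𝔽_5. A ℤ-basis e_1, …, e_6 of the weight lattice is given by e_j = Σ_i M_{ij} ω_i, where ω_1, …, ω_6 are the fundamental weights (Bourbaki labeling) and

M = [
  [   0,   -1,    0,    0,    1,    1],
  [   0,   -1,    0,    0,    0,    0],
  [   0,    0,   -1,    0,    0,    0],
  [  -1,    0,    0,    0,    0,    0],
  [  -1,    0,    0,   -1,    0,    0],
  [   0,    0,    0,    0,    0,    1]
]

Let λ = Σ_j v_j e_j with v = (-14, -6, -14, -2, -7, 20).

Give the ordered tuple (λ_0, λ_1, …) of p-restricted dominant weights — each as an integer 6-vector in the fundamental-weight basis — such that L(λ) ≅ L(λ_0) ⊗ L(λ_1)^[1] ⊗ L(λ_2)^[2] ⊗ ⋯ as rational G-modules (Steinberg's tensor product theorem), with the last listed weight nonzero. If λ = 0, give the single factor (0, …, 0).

((4, 1, 4, 4, 1, 0), (3, 1, 2, 2, 3, 4))

In the fundamental-weight basis, λ has coordinates c = M·v (v = (-14, -6, -14, -2, -7, 20)):
  c_1 = 0*-14 + -1*-6 + 0*-14 + 0*-2 + 1*-7 + 1*20 = 19
  c_2 = 0*-14 + -1*-6 + 0*-14 + 0*-2 + 0*-7 + 0*20 = 6
  c_3 = 0*-14 + 0*-6 + -1*-14 + 0*-2 + 0*-7 + 0*20 = 14
  c_4 = -1*-14 + 0*-6 + 0*-14 + 0*-2 + 0*-7 + 0*20 = 14
  c_5 = -1*-14 + 0*-6 + 0*-14 + -1*-2 + 0*-7 + 0*20 = 16
  c_6 = 0*-14 + 0*-6 + 0*-14 + 0*-2 + 0*-7 + 1*20 = 20
Expand coordinatewise in base 5:
  c_1 = 19 = 4·5^0 + 3·5^1
  c_2 = 6 = 1·5^0 + 1·5^1
  c_3 = 14 = 4·5^0 + 2·5^1
  c_4 = 14 = 4·5^0 + 2·5^1
  c_5 = 16 = 1·5^0 + 3·5^1
  c_6 = 20 = 0·5^0 + 4·5^1
λ_0 = (4, 1, 4, 4, 1, 0)
λ_1 = (3, 1, 2, 2, 3, 4)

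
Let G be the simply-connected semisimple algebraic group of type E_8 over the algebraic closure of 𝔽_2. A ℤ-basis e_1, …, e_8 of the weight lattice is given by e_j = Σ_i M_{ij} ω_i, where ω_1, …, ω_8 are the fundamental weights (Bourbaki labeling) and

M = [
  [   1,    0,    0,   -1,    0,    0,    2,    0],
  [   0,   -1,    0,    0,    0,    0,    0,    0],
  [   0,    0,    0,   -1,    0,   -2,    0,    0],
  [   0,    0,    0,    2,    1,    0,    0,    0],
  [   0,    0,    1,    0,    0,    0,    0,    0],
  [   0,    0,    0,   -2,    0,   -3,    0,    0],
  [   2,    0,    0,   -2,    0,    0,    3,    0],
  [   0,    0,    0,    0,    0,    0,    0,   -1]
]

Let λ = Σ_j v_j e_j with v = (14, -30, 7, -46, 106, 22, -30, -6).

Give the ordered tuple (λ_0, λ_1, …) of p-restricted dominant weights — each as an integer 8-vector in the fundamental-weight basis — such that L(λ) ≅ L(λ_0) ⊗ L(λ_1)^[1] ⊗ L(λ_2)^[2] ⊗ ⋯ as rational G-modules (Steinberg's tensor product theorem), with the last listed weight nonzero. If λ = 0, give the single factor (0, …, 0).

((0, 0, 0, 0, 1, 0, 0, 0), (0, 1, 1, 1, 1, 1, 1, 1), (0, 1, 0, 1, 1, 0, 1, 1), (0, 1, 0, 1, 0, 1, 1, 0), (0, 1, 0, 0, 0, 1, 1, 0))

Converting to the ω-basis (c_i = row i of M dotted with v = (14, -30, 7, -46, 106, 22, -30, -6)):
  c_1 = 1*14 + 0*-30 + 0*7 + -1*-46 + 0*106 + 0*22 + 2*-30 + 0*-6 = 0
  c_2 = 0*14 + -1*-30 + 0*7 + 0*-46 + 0*106 + 0*22 + 0*-30 + 0*-6 = 30
  c_3 = 0*14 + 0*-30 + 0*7 + -1*-46 + 0*106 + -2*22 + 0*-30 + 0*-6 = 2
  c_4 = 0*14 + 0*-30 + 0*7 + 2*-46 + 1*106 + 0*22 + 0*-30 + 0*-6 = 14
  c_5 = 0*14 + 0*-30 + 1*7 + 0*-46 + 0*106 + 0*22 + 0*-30 + 0*-6 = 7
  c_6 = 0*14 + 0*-30 + 0*7 + -2*-46 + 0*106 + -3*22 + 0*-30 + 0*-6 = 26
  c_7 = 2*14 + 0*-30 + 0*7 + -2*-46 + 0*106 + 0*22 + 3*-30 + 0*-6 = 30
  c_8 = 0*14 + 0*-30 + 0*7 + 0*-46 + 0*106 + 0*22 + 0*-30 + -1*-6 = 6
Expand coordinatewise in base 2:
  c_1 = 0
  c_2 = 30 = 0·2^0 + 1·2^1 + 1·2^2 + 1·2^3 + 1·2^4
  c_3 = 2 = 0·2^0 + 1·2^1
  c_4 = 14 = 0·2^0 + 1·2^1 + 1·2^2 + 1·2^3
  c_5 = 7 = 1·2^0 + 1·2^1 + 1·2^2
  c_6 = 26 = 0·2^0 + 1·2^1 + 0·2^2 + 1·2^3 + 1·2^4
  c_7 = 30 = 0·2^0 + 1·2^1 + 1·2^2 + 1·2^3 + 1·2^4
  c_8 = 6 = 0·2^0 + 1·2^1 + 1·2^2
Factor λ_0 = (0, 0, 0, 0, 1, 0, 0, 0)
Factor λ_1 = (0, 1, 1, 1, 1, 1, 1, 1)
Factor λ_2 = (0, 1, 0, 1, 1, 0, 1, 1)
Factor λ_3 = (0, 1, 0, 1, 0, 1, 1, 0)
Factor λ_4 = (0, 1, 0, 0, 0, 1, 1, 0)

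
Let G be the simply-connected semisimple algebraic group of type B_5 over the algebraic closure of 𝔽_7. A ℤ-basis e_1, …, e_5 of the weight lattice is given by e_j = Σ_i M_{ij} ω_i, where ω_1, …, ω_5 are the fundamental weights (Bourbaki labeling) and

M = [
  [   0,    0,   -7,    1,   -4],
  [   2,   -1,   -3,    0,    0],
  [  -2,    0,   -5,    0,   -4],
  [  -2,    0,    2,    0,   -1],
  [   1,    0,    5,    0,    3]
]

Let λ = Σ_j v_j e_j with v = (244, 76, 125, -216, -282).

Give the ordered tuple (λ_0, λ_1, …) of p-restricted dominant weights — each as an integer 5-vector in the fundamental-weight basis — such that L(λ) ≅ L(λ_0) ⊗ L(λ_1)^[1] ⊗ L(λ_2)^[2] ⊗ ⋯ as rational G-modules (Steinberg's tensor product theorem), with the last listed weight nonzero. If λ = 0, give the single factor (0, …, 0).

Compute c_i = Σ_j M_{ij} v_j with v = (244, 76, 125, -216, -282):
  c_1 = 0*244 + 0*76 + -7*125 + 1*-216 + -4*-282 = 37
  c_2 = 2*244 + -1*76 + -3*125 + 0*-216 + 0*-282 = 37
  c_3 = -2*244 + 0*76 + -5*125 + 0*-216 + -4*-282 = 15
  c_4 = -2*244 + 0*76 + 2*125 + 0*-216 + -1*-282 = 44
  c_5 = 1*244 + 0*76 + 5*125 + 0*-216 + 3*-282 = 23
Writing each c_i in base p = 7:
  c_1 = 37 = 2·7^0 + 5·7^1
  c_2 = 37 = 2·7^0 + 5·7^1
  c_3 = 15 = 1·7^0 + 2·7^1
  c_4 = 44 = 2·7^0 + 6·7^1
  c_5 = 23 = 2·7^0 + 3·7^1
Factor λ_0 = (2, 2, 1, 2, 2)
Factor λ_1 = (5, 5, 2, 6, 3)

((2, 2, 1, 2, 2), (5, 5, 2, 6, 3))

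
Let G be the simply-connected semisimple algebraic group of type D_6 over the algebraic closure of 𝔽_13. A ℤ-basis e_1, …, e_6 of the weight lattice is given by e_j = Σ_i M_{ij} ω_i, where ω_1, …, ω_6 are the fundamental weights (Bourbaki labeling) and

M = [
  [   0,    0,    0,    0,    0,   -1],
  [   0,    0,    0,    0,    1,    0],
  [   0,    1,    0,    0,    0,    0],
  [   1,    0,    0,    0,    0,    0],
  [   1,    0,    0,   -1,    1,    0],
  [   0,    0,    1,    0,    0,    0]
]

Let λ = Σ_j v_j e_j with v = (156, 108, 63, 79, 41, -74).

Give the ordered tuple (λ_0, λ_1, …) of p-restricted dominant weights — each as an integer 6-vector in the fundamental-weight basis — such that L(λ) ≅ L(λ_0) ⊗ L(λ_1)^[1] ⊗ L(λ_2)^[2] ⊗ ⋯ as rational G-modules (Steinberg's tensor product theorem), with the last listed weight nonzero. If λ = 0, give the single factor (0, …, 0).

Change of basis e → ω: c = M·v where v = (156, 108, 63, 79, 41, -74):
  c_1 = 0*156 + 0*108 + 0*63 + 0*79 + 0*41 + -1*-74 = 74
  c_2 = 0*156 + 0*108 + 0*63 + 0*79 + 1*41 + 0*-74 = 41
  c_3 = 0*156 + 1*108 + 0*63 + 0*79 + 0*41 + 0*-74 = 108
  c_4 = 1*156 + 0*108 + 0*63 + 0*79 + 0*41 + 0*-74 = 156
  c_5 = 1*156 + 0*108 + 0*63 + -1*79 + 1*41 + 0*-74 = 118
  c_6 = 0*156 + 0*108 + 1*63 + 0*79 + 0*41 + 0*-74 = 63
Writing each c_i in base p = 13:
  c_1 = 74 = 9·13^0 + 5·13^1
  c_2 = 41 = 2·13^0 + 3·13^1
  c_3 = 108 = 4·13^0 + 8·13^1
  c_4 = 156 = 0·13^0 + 12·13^1
  c_5 = 118 = 1·13^0 + 9·13^1
  c_6 = 63 = 11·13^0 + 4·13^1
p-restricted factor λ_0 = (9, 2, 4, 0, 1, 11)
p-restricted factor λ_1 = (5, 3, 8, 12, 9, 4)

((9, 2, 4, 0, 1, 11), (5, 3, 8, 12, 9, 4))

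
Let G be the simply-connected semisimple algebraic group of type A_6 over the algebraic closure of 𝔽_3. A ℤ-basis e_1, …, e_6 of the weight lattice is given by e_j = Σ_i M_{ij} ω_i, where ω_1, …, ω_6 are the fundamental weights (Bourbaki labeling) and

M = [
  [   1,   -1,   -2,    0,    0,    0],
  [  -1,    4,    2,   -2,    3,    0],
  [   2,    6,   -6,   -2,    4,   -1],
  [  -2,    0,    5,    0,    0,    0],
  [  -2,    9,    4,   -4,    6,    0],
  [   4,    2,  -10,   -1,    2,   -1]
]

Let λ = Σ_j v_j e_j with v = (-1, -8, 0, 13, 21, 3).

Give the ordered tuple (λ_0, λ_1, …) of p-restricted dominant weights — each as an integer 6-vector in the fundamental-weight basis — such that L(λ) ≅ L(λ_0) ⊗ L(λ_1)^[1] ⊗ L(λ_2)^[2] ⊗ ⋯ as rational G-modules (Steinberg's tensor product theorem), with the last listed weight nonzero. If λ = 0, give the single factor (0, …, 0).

((1, 0, 2, 2, 1, 0), (2, 2, 1, 0, 1, 2))

ω-coordinates c = M·v, v = (-1, -8, 0, 13, 21, 3):
  c_1 = 1*-1 + -1*-8 + -2*0 + 0*13 + 0*21 + 0*3 = 7
  c_2 = -1*-1 + 4*-8 + 2*0 + -2*13 + 3*21 + 0*3 = 6
  c_3 = 2*-1 + 6*-8 + -6*0 + -2*13 + 4*21 + -1*3 = 5
  c_4 = -2*-1 + 0*-8 + 5*0 + 0*13 + 0*21 + 0*3 = 2
  c_5 = -2*-1 + 9*-8 + 4*0 + -4*13 + 6*21 + 0*3 = 4
  c_6 = 4*-1 + 2*-8 + -10*0 + -1*13 + 2*21 + -1*3 = 6
Writing each c_i in base p = 3:
  c_1 = 7 = 1·3^0 + 2·3^1
  c_2 = 6 = 0·3^0 + 2·3^1
  c_3 = 5 = 2·3^0 + 1·3^1
  c_4 = 2 = 2·3^0
  c_5 = 4 = 1·3^0 + 1·3^1
  c_6 = 6 = 0·3^0 + 2·3^1
Factor λ_0 = (1, 0, 2, 2, 1, 0)
Factor λ_1 = (2, 2, 1, 0, 1, 2)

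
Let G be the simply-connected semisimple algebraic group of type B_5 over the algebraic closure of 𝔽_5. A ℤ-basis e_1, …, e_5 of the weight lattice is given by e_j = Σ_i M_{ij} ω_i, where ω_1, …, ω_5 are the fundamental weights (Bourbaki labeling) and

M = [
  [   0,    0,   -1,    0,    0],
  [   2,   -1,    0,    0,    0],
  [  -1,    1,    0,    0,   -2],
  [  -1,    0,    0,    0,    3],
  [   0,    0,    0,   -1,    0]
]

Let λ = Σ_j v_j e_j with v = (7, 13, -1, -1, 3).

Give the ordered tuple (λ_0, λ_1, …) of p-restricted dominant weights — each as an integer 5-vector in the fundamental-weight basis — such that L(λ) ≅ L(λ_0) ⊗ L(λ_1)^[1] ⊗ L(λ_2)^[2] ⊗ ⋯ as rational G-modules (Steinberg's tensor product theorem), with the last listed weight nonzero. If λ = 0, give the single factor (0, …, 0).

((1, 1, 0, 2, 1),)

Compute c_i = Σ_j M_{ij} v_j with v = (7, 13, -1, -1, 3):
  c_1 = (0)·(7) + (0)·(13) + (-1)·(-1) + (0)·(-1) + (0)·(3) = 1
  c_2 = (2)·(7) + (-1)·(13) + (0)·(-1) + (0)·(-1) + (0)·(3) = 1
  c_3 = (-1)·(7) + (1)·(13) + (0)·(-1) + (0)·(-1) + (-2)·(3) = 0
  c_4 = (-1)·(7) + (0)·(13) + (0)·(-1) + (0)·(-1) + (3)·(3) = 2
  c_5 = (0)·(7) + (0)·(13) + (0)·(-1) + (-1)·(-1) + (0)·(3) = 1
Base-5 expansion of each c_i:
  c_1 = 1 = 1·5^0
  c_2 = 1 = 1·5^0
  c_3 = 0
  c_4 = 2 = 2·5^0
  c_5 = 1 = 1·5^0
p-restricted factor λ_0 = (1, 1, 0, 2, 1)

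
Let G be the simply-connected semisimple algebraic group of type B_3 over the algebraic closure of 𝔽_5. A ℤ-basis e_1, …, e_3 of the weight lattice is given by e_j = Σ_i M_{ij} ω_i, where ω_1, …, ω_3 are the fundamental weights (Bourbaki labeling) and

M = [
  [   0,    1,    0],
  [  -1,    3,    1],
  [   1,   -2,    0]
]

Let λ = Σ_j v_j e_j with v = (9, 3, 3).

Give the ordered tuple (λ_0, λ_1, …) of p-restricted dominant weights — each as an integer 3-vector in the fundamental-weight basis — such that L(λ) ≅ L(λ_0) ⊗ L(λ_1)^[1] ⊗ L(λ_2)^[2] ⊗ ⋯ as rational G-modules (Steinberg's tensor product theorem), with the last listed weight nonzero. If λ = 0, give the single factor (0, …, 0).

Compute c_i = Σ_j M_{ij} v_j with v = (9, 3, 3):
  c_1 = 0·9 + 1·3 + 0·3 = 3
  c_2 = (-1)·(9) + 3·3 + 1·3 = 3
  c_3 = 1·9 + (-2)·(3) + 0·3 = 3
p = 5; digits c_i = Σ_j d_{ij}·5^j, 0 ≤ d_{ij} < 5:
  c_1 = 3 = 3·5^0
  c_2 = 3 = 3·5^0
  c_3 = 3 = 3·5^0
p-restricted factor λ_0 = (3, 3, 3)

((3, 3, 3),)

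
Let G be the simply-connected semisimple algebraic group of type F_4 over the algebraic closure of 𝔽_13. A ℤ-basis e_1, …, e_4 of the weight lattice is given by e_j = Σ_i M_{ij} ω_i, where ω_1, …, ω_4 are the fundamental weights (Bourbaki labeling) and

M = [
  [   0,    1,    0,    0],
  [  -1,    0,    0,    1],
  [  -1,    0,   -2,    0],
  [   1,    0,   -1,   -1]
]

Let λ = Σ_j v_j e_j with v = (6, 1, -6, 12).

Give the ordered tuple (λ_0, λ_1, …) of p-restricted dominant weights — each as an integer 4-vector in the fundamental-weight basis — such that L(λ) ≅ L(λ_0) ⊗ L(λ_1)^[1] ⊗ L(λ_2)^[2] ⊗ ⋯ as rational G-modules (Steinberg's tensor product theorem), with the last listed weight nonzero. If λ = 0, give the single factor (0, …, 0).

((1, 6, 6, 0),)

ω-coordinates c = M·v, v = (6, 1, -6, 12):
  c_1 = 0*6 + 1*1 + 0*-6 + 0*12 = 1
  c_2 = -1*6 + 0*1 + 0*-6 + 1*12 = 6
  c_3 = -1*6 + 0*1 + -2*-6 + 0*12 = 6
  c_4 = 1*6 + 0*1 + -1*-6 + -1*12 = 0
Base-13 expansion of each c_i:
  c_1 = 1 = 1·13^0
  c_2 = 6 = 6·13^0
  c_3 = 6 = 6·13^0
  c_4 = 0
λ_0 = (1, 6, 6, 0)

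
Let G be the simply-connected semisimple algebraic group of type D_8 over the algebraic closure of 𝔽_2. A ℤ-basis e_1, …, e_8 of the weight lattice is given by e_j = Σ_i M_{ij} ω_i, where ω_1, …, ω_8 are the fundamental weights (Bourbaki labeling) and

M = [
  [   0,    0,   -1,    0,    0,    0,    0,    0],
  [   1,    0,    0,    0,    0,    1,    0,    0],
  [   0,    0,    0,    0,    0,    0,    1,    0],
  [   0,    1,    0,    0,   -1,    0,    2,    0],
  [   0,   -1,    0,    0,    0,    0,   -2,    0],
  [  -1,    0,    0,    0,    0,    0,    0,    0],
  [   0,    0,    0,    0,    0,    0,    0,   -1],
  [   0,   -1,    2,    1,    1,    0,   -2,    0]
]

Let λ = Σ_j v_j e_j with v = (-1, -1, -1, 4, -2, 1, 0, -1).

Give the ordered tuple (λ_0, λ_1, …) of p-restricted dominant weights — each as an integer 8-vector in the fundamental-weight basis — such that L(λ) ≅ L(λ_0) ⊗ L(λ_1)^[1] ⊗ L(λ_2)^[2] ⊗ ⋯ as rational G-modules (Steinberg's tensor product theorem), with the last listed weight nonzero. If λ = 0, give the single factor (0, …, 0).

((1, 0, 0, 1, 1, 1, 1, 1),)

Compute c_i = Σ_j M_{ij} v_j with v = (-1, -1, -1, 4, -2, 1, 0, -1):
  c_1 = 0*-1 + 0*-1 + -1*-1 + 0*4 + 0*-2 + 0*1 + 0*0 + 0*-1 = 1
  c_2 = 1*-1 + 0*-1 + 0*-1 + 0*4 + 0*-2 + 1*1 + 0*0 + 0*-1 = 0
  c_3 = 0*-1 + 0*-1 + 0*-1 + 0*4 + 0*-2 + 0*1 + 1*0 + 0*-1 = 0
  c_4 = 0*-1 + 1*-1 + 0*-1 + 0*4 + -1*-2 + 0*1 + 2*0 + 0*-1 = 1
  c_5 = 0*-1 + -1*-1 + 0*-1 + 0*4 + 0*-2 + 0*1 + -2*0 + 0*-1 = 1
  c_6 = -1*-1 + 0*-1 + 0*-1 + 0*4 + 0*-2 + 0*1 + 0*0 + 0*-1 = 1
  c_7 = 0*-1 + 0*-1 + 0*-1 + 0*4 + 0*-2 + 0*1 + 0*0 + -1*-1 = 1
  c_8 = 0*-1 + -1*-1 + 2*-1 + 1*4 + 1*-2 + 0*1 + -2*0 + 0*-1 = 1
p = 2; digits c_i = Σ_j d_{ij}·2^j, 0 ≤ d_{ij} < 2:
  c_1 = 1 = 1·2^0
  c_2 = 0
  c_3 = 0
  c_4 = 1 = 1·2^0
  c_5 = 1 = 1·2^0
  c_6 = 1 = 1·2^0
  c_7 = 1 = 1·2^0
  c_8 = 1 = 1·2^0
Factor λ_0 = (1, 0, 0, 1, 1, 1, 1, 1)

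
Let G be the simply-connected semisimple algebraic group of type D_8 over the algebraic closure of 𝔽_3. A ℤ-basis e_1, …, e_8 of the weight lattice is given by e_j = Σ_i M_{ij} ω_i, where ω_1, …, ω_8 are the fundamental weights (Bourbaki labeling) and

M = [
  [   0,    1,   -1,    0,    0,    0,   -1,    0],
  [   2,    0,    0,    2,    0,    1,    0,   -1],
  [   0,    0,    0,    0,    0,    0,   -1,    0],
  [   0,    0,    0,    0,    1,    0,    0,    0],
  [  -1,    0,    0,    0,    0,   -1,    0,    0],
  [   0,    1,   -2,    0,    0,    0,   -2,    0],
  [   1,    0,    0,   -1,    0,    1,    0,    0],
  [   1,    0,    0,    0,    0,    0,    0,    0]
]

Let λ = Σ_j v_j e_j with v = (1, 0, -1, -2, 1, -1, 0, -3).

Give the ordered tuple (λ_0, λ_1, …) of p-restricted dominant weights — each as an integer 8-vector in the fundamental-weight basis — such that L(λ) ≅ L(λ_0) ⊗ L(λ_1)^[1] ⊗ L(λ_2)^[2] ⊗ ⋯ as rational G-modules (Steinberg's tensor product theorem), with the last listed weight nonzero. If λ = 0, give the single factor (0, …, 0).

((1, 0, 0, 1, 0, 2, 2, 1),)

Compute c_i = Σ_j M_{ij} v_j with v = (1, 0, -1, -2, 1, -1, 0, -3):
  c_1 = 0*1 + 1*0 + -1*-1 + 0*-2 + 0*1 + 0*-1 + -1*0 + 0*-3 = 1
  c_2 = 2*1 + 0*0 + 0*-1 + 2*-2 + 0*1 + 1*-1 + 0*0 + -1*-3 = 0
  c_3 = 0*1 + 0*0 + 0*-1 + 0*-2 + 0*1 + 0*-1 + -1*0 + 0*-3 = 0
  c_4 = 0*1 + 0*0 + 0*-1 + 0*-2 + 1*1 + 0*-1 + 0*0 + 0*-3 = 1
  c_5 = -1*1 + 0*0 + 0*-1 + 0*-2 + 0*1 + -1*-1 + 0*0 + 0*-3 = 0
  c_6 = 0*1 + 1*0 + -2*-1 + 0*-2 + 0*1 + 0*-1 + -2*0 + 0*-3 = 2
  c_7 = 1*1 + 0*0 + 0*-1 + -1*-2 + 0*1 + 1*-1 + 0*0 + 0*-3 = 2
  c_8 = 1*1 + 0*0 + 0*-1 + 0*-2 + 0*1 + 0*-1 + 0*0 + 0*-3 = 1
Base-3 expansion of each c_i:
  c_1 = 1 = 1·3^0
  c_2 = 0
  c_3 = 0
  c_4 = 1 = 1·3^0
  c_5 = 0
  c_6 = 2 = 2·3^0
  c_7 = 2 = 2·3^0
  c_8 = 1 = 1·3^0
Factor λ_0 = (1, 0, 0, 1, 0, 2, 2, 1)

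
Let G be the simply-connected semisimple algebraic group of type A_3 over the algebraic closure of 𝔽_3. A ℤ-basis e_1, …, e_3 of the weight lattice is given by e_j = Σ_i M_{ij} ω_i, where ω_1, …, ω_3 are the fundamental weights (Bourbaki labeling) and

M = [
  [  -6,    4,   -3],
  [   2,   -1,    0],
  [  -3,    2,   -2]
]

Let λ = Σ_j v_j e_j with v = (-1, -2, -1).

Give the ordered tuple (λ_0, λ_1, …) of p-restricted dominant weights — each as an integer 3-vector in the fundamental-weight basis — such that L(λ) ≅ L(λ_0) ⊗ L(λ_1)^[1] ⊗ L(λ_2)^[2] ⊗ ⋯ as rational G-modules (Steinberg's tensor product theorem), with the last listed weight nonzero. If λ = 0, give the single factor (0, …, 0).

((1, 0, 1),)

ω-coordinates c = M·v, v = (-1, -2, -1):
  c_1 = (-6)·(-1) + (4)·(-2) + (-3)·(-1) = 1
  c_2 = (2)·(-1) + (-1)·(-2) + (0)·(-1) = 0
  c_3 = (-3)·(-1) + (2)·(-2) + (-2)·(-1) = 1
Writing each c_i in base p = 3:
  c_1 = 1 = 1·3^0
  c_2 = 0
  c_3 = 1 = 1·3^0
Factor λ_0 = (1, 0, 1)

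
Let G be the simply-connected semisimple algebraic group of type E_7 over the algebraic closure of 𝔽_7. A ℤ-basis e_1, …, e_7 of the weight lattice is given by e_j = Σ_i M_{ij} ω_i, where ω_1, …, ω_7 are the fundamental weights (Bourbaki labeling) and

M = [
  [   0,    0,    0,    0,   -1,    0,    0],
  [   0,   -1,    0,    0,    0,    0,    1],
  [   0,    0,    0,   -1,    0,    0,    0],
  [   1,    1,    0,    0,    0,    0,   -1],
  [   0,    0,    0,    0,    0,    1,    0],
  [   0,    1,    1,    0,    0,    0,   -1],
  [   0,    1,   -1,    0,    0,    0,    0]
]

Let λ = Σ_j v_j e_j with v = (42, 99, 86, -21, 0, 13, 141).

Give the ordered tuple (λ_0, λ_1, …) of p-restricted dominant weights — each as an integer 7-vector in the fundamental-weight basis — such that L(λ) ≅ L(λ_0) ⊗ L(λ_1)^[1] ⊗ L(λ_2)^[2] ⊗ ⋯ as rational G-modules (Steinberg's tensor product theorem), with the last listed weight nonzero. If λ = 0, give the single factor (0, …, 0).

Compute c_i = Σ_j M_{ij} v_j with v = (42, 99, 86, -21, 0, 13, 141):
  c_1 = 0·42 + 0·99 + 0·86 + (0)·(-21) + (-1)·(0) + 0·13 + 0·141 = 0
  c_2 = 0·42 + (-1)·(99) + 0·86 + (0)·(-21) + 0·0 + 0·13 + 1·141 = 42
  c_3 = 0·42 + 0·99 + 0·86 + (-1)·(-21) + 0·0 + 0·13 + 0·141 = 21
  c_4 = 1·42 + 1·99 + 0·86 + (0)·(-21) + 0·0 + 0·13 + (-1)·(141) = 0
  c_5 = 0·42 + 0·99 + 0·86 + (0)·(-21) + 0·0 + 1·13 + 0·141 = 13
  c_6 = 0·42 + 1·99 + 1·86 + (0)·(-21) + 0·0 + 0·13 + (-1)·(141) = 44
  c_7 = 0·42 + 1·99 + (-1)·(86) + (0)·(-21) + 0·0 + 0·13 + 0·141 = 13
Writing each c_i in base p = 7:
  c_1 = 0
  c_2 = 42 = 0·7^0 + 6·7^1
  c_3 = 21 = 0·7^0 + 3·7^1
  c_4 = 0
  c_5 = 13 = 6·7^0 + 1·7^1
  c_6 = 44 = 2·7^0 + 6·7^1
  c_7 = 13 = 6·7^0 + 1·7^1
p-restricted factor λ_0 = (0, 0, 0, 0, 6, 2, 6)
p-restricted factor λ_1 = (0, 6, 3, 0, 1, 6, 1)

((0, 0, 0, 0, 6, 2, 6), (0, 6, 3, 0, 1, 6, 1))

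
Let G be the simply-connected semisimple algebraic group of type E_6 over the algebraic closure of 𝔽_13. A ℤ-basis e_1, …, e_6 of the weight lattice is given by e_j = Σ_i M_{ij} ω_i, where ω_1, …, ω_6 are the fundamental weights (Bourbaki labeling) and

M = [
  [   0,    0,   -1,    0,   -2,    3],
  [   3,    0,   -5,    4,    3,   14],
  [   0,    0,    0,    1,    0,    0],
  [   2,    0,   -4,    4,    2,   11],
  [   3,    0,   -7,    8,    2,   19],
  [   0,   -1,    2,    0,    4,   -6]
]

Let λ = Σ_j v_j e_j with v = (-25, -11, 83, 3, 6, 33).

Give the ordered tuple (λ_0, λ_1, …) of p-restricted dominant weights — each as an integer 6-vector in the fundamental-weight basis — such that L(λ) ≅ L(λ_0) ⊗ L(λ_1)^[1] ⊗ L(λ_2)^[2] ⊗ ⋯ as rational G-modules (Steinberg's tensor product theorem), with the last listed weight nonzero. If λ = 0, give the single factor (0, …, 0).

Converting to the ω-basis (c_i = row i of M dotted with v = (-25, -11, 83, 3, 6, 33)):
  c_1 = 0*-25 + 0*-11 + -1*83 + 0*3 + -2*6 + 3*33 = 4
  c_2 = 3*-25 + 0*-11 + -5*83 + 4*3 + 3*6 + 14*33 = 2
  c_3 = 0*-25 + 0*-11 + 0*83 + 1*3 + 0*6 + 0*33 = 3
  c_4 = 2*-25 + 0*-11 + -4*83 + 4*3 + 2*6 + 11*33 = 5
  c_5 = 3*-25 + 0*-11 + -7*83 + 8*3 + 2*6 + 19*33 = 7
  c_6 = 0*-25 + -1*-11 + 2*83 + 0*3 + 4*6 + -6*33 = 3
Base-13 expansion of each c_i:
  c_1 = 4 = 4·13^0
  c_2 = 2 = 2·13^0
  c_3 = 3 = 3·13^0
  c_4 = 5 = 5·13^0
  c_5 = 7 = 7·13^0
  c_6 = 3 = 3·13^0
λ_0 = (4, 2, 3, 5, 7, 3)

((4, 2, 3, 5, 7, 3),)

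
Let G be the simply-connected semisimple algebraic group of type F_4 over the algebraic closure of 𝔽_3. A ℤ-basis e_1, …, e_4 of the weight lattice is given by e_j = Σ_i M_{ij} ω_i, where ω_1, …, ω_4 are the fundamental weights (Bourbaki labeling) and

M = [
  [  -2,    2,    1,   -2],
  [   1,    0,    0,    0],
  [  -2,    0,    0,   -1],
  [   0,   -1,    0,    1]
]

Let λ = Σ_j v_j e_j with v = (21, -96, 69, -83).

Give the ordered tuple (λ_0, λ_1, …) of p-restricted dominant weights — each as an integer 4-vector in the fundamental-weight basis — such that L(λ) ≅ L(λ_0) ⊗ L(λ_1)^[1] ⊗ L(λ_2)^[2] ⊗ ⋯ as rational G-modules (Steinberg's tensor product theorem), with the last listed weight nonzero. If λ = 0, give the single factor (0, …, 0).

((1, 0, 2, 1), (0, 1, 1, 1), (0, 2, 1, 1), (0, 0, 1, 0))

Compute c_i = Σ_j M_{ij} v_j with v = (21, -96, 69, -83):
  c_1 = (-2)·(21) + (2)·(-96) + (1)·(69) + (-2)·(-83) = 1
  c_2 = (1)·(21) + (0)·(-96) + (0)·(69) + (0)·(-83) = 21
  c_3 = (-2)·(21) + (0)·(-96) + (0)·(69) + (-1)·(-83) = 41
  c_4 = (0)·(21) + (-1)·(-96) + (0)·(69) + (1)·(-83) = 13
p = 3; digits c_i = Σ_j d_{ij}·3^j, 0 ≤ d_{ij} < 3:
  c_1 = 1 = 1·3^0
  c_2 = 21 = 0·3^0 + 1·3^1 + 2·3^2
  c_3 = 41 = 2·3^0 + 1·3^1 + 1·3^2 + 1·3^3
  c_4 = 13 = 1·3^0 + 1·3^1 + 1·3^2
p-restricted factor λ_0 = (1, 0, 2, 1)
p-restricted factor λ_1 = (0, 1, 1, 1)
p-restricted factor λ_2 = (0, 2, 1, 1)
p-restricted factor λ_3 = (0, 0, 1, 0)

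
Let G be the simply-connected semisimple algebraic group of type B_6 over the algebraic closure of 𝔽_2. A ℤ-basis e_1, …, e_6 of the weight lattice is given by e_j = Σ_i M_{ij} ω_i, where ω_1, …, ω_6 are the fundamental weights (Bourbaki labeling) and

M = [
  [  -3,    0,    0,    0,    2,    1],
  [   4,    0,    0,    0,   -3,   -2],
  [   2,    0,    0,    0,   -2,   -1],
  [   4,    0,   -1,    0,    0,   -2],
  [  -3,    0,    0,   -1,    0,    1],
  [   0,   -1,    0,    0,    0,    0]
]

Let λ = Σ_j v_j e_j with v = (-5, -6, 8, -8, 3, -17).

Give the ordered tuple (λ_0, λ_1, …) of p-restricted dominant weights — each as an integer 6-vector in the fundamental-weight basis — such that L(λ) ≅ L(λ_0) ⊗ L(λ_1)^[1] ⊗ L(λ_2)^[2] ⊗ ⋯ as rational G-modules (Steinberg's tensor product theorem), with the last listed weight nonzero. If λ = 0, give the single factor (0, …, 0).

In the fundamental-weight basis, λ has coordinates c = M·v (v = (-5, -6, 8, -8, 3, -17)):
  c_1 = (-3)·(-5) + (0)·(-6) + (0)·(8) + (0)·(-8) + (2)·(3) + (1)·(-17) = 4
  c_2 = (4)·(-5) + (0)·(-6) + (0)·(8) + (0)·(-8) + (-3)·(3) + (-2)·(-17) = 5
  c_3 = (2)·(-5) + (0)·(-6) + (0)·(8) + (0)·(-8) + (-2)·(3) + (-1)·(-17) = 1
  c_4 = (4)·(-5) + (0)·(-6) + (-1)·(8) + (0)·(-8) + (0)·(3) + (-2)·(-17) = 6
  c_5 = (-3)·(-5) + (0)·(-6) + (0)·(8) + (-1)·(-8) + (0)·(3) + (1)·(-17) = 6
  c_6 = (0)·(-5) + (-1)·(-6) + (0)·(8) + (0)·(-8) + (0)·(3) + (0)·(-17) = 6
Expand coordinatewise in base 2:
  c_1 = 4 = 0·2^0 + 0·2^1 + 1·2^2
  c_2 = 5 = 1·2^0 + 0·2^1 + 1·2^2
  c_3 = 1 = 1·2^0
  c_4 = 6 = 0·2^0 + 1·2^1 + 1·2^2
  c_5 = 6 = 0·2^0 + 1·2^1 + 1·2^2
  c_6 = 6 = 0·2^0 + 1·2^1 + 1·2^2
p-restricted factor λ_0 = (0, 1, 1, 0, 0, 0)
p-restricted factor λ_1 = (0, 0, 0, 1, 1, 1)
p-restricted factor λ_2 = (1, 1, 0, 1, 1, 1)

((0, 1, 1, 0, 0, 0), (0, 0, 0, 1, 1, 1), (1, 1, 0, 1, 1, 1))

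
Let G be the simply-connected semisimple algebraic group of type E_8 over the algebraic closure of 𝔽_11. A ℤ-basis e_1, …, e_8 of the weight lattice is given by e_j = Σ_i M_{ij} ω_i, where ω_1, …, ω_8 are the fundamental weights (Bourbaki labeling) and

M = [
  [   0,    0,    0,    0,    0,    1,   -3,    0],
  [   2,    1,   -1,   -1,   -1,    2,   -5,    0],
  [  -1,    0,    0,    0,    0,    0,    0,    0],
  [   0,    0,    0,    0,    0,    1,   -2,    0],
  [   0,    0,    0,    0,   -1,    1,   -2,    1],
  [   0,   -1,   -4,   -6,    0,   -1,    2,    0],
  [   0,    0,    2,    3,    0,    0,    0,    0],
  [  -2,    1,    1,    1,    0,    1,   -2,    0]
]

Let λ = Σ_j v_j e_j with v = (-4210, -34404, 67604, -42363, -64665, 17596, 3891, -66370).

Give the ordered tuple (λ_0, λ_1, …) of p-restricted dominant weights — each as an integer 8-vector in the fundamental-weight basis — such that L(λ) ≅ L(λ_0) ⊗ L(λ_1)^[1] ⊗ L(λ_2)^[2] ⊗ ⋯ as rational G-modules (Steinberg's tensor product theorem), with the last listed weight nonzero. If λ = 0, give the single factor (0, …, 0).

In the fundamental-weight basis, λ has coordinates c = M·v (v = (-4210, -34404, 67604, -42363, -64665, 17596, 3891, -66370)):
  c_1 = (0)·(-4210) + (0)·(-34404) + 0·67604 + (0)·(-42363) + (0)·(-64665) + 1·17596 + (-3)·(3891) + (0)·(-66370) = 5923
  c_2 = (2)·(-4210) + (1)·(-34404) + (-1)·(67604) + (-1)·(-42363) + (-1)·(-64665) + 2·17596 + (-5)·(3891) + (0)·(-66370) = 12337
  c_3 = (-1)·(-4210) + (0)·(-34404) + 0·67604 + (0)·(-42363) + (0)·(-64665) + 0·17596 + 0·3891 + (0)·(-66370) = 4210
  c_4 = (0)·(-4210) + (0)·(-34404) + 0·67604 + (0)·(-42363) + (0)·(-64665) + 1·17596 + (-2)·(3891) + (0)·(-66370) = 9814
  c_5 = (0)·(-4210) + (0)·(-34404) + 0·67604 + (0)·(-42363) + (-1)·(-64665) + 1·17596 + (-2)·(3891) + (1)·(-66370) = 8109
  c_6 = (0)·(-4210) + (-1)·(-34404) + (-4)·(67604) + (-6)·(-42363) + (0)·(-64665) + (-1)·(17596) + 2·3891 + (0)·(-66370) = 8352
  c_7 = (0)·(-4210) + (0)·(-34404) + 2·67604 + (3)·(-42363) + (0)·(-64665) + 0·17596 + 0·3891 + (0)·(-66370) = 8119
  c_8 = (-2)·(-4210) + (1)·(-34404) + 1·67604 + (1)·(-42363) + (0)·(-64665) + 1·17596 + (-2)·(3891) + (0)·(-66370) = 9071
Expand coordinatewise in base 11:
  c_1 = 5923 = 5·11^0 + 10·11^1 + 4·11^2 + 4·11^3
  c_2 = 12337 = 6·11^0 + 10·11^1 + 2·11^2 + 9·11^3
  c_3 = 4210 = 8·11^0 + 8·11^1 + 1·11^2 + 3·11^3
  c_4 = 9814 = 2·11^0 + 1·11^1 + 4·11^2 + 7·11^3
  c_5 = 8109 = 2·11^0 + 0·11^1 + 1·11^2 + 6·11^3
  c_6 = 8352 = 3·11^0 + 0·11^1 + 3·11^2 + 6·11^3
  c_7 = 8119 = 1·11^0 + 1·11^1 + 1·11^2 + 6·11^3
  c_8 = 9071 = 7·11^0 + 10·11^1 + 8·11^2 + 6·11^3
Factor λ_0 = (5, 6, 8, 2, 2, 3, 1, 7)
Factor λ_1 = (10, 10, 8, 1, 0, 0, 1, 10)
Factor λ_2 = (4, 2, 1, 4, 1, 3, 1, 8)
Factor λ_3 = (4, 9, 3, 7, 6, 6, 6, 6)

((5, 6, 8, 2, 2, 3, 1, 7), (10, 10, 8, 1, 0, 0, 1, 10), (4, 2, 1, 4, 1, 3, 1, 8), (4, 9, 3, 7, 6, 6, 6, 6))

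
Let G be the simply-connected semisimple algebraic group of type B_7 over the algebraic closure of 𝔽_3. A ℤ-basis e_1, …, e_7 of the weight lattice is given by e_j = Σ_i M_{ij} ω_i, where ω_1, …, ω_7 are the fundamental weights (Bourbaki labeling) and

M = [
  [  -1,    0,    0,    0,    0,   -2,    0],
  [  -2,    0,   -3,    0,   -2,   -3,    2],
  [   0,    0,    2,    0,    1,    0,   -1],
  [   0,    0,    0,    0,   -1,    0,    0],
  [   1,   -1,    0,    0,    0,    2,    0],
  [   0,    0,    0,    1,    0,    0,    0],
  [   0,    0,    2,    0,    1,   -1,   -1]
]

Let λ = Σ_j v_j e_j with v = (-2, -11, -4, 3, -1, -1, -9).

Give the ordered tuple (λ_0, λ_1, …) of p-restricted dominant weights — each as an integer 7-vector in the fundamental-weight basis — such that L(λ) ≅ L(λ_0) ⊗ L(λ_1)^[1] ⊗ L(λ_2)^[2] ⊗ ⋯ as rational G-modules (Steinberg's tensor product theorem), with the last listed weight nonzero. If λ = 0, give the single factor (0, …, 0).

ω-coordinates c = M·v, v = (-2, -11, -4, 3, -1, -1, -9):
  c_1 = -1*-2 + 0*-11 + 0*-4 + 0*3 + 0*-1 + -2*-1 + 0*-9 = 4
  c_2 = -2*-2 + 0*-11 + -3*-4 + 0*3 + -2*-1 + -3*-1 + 2*-9 = 3
  c_3 = 0*-2 + 0*-11 + 2*-4 + 0*3 + 1*-1 + 0*-1 + -1*-9 = 0
  c_4 = 0*-2 + 0*-11 + 0*-4 + 0*3 + -1*-1 + 0*-1 + 0*-9 = 1
  c_5 = 1*-2 + -1*-11 + 0*-4 + 0*3 + 0*-1 + 2*-1 + 0*-9 = 7
  c_6 = 0*-2 + 0*-11 + 0*-4 + 1*3 + 0*-1 + 0*-1 + 0*-9 = 3
  c_7 = 0*-2 + 0*-11 + 2*-4 + 0*3 + 1*-1 + -1*-1 + -1*-9 = 1
Expand coordinatewise in base 3:
  c_1 = 4 = 1·3^0 + 1·3^1
  c_2 = 3 = 0·3^0 + 1·3^1
  c_3 = 0
  c_4 = 1 = 1·3^0
  c_5 = 7 = 1·3^0 + 2·3^1
  c_6 = 3 = 0·3^0 + 1·3^1
  c_7 = 1 = 1·3^0
Factor λ_0 = (1, 0, 0, 1, 1, 0, 1)
Factor λ_1 = (1, 1, 0, 0, 2, 1, 0)

((1, 0, 0, 1, 1, 0, 1), (1, 1, 0, 0, 2, 1, 0))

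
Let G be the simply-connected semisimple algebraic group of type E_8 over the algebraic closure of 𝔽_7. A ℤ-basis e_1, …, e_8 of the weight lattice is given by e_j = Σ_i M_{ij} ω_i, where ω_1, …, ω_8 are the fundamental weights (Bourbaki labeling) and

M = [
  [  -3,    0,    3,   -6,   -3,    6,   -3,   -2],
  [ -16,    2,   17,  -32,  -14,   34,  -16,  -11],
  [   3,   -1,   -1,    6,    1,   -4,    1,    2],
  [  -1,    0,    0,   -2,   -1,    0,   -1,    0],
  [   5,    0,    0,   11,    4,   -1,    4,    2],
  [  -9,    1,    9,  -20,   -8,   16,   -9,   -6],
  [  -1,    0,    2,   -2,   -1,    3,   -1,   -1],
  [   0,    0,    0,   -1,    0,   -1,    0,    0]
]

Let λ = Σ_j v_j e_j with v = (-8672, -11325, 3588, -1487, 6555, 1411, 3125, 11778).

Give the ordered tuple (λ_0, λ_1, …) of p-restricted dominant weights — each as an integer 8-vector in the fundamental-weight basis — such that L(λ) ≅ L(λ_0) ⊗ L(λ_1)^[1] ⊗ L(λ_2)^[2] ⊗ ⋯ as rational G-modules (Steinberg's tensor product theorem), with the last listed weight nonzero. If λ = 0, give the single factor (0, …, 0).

((4, 5, 6, 6, 0, 0, 1, 6), (0, 0, 6, 0, 3, 0, 4, 3), (4, 6, 0, 5, 2, 2, 4, 1), (4, 3, 1, 5, 3, 0, 4, 0))

Compute c_i = Σ_j M_{ij} v_j with v = (-8672, -11325, 3588, -1487, 6555, 1411, 3125, 11778):
  c_1 = (-3)·(-8672) + (0)·(-11325) + 3·3588 + (-6)·(-1487) + (-3)·(6555) + 6·1411 + (-3)·(3125) + (-2)·(11778) = 1572
  c_2 = (-16)·(-8672) + (2)·(-11325) + 17·3588 + (-32)·(-1487) + (-14)·(6555) + 34·1411 + (-16)·(3125) + (-11)·(11778) = 1328
  c_3 = (3)·(-8672) + (-1)·(-11325) + (-1)·(3588) + (6)·(-1487) + 1·6555 + (-4)·(1411) + 1·3125 + 2·11778 = 391
  c_4 = (-1)·(-8672) + (0)·(-11325) + 0·3588 + (-2)·(-1487) + (-1)·(6555) + 0·1411 + (-1)·(3125) + 0·11778 = 1966
  c_5 = (5)·(-8672) + (0)·(-11325) + 0·3588 + (11)·(-1487) + 4·6555 + (-1)·(1411) + 4·3125 + 2·11778 = 1148
  c_6 = (-9)·(-8672) + (1)·(-11325) + 9·3588 + (-20)·(-1487) + (-8)·(6555) + 16·1411 + (-9)·(3125) + (-6)·(11778) = 98
  c_7 = (-1)·(-8672) + (0)·(-11325) + 2·3588 + (-2)·(-1487) + (-1)·(6555) + 3·1411 + (-1)·(3125) + (-1)·(11778) = 1597
  c_8 = (0)·(-8672) + (0)·(-11325) + 0·3588 + (-1)·(-1487) + 0·6555 + (-1)·(1411) + 0·3125 + 0·11778 = 76
Expand coordinatewise in base 7:
  c_1 = 1572 = 4·7^0 + 0·7^1 + 4·7^2 + 4·7^3
  c_2 = 1328 = 5·7^0 + 0·7^1 + 6·7^2 + 3·7^3
  c_3 = 391 = 6·7^0 + 6·7^1 + 0·7^2 + 1·7^3
  c_4 = 1966 = 6·7^0 + 0·7^1 + 5·7^2 + 5·7^3
  c_5 = 1148 = 0·7^0 + 3·7^1 + 2·7^2 + 3·7^3
  c_6 = 98 = 0·7^0 + 0·7^1 + 2·7^2
  c_7 = 1597 = 1·7^0 + 4·7^1 + 4·7^2 + 4·7^3
  c_8 = 76 = 6·7^0 + 3·7^1 + 1·7^2
p-restricted factor λ_0 = (4, 5, 6, 6, 0, 0, 1, 6)
p-restricted factor λ_1 = (0, 0, 6, 0, 3, 0, 4, 3)
p-restricted factor λ_2 = (4, 6, 0, 5, 2, 2, 4, 1)
p-restricted factor λ_3 = (4, 3, 1, 5, 3, 0, 4, 0)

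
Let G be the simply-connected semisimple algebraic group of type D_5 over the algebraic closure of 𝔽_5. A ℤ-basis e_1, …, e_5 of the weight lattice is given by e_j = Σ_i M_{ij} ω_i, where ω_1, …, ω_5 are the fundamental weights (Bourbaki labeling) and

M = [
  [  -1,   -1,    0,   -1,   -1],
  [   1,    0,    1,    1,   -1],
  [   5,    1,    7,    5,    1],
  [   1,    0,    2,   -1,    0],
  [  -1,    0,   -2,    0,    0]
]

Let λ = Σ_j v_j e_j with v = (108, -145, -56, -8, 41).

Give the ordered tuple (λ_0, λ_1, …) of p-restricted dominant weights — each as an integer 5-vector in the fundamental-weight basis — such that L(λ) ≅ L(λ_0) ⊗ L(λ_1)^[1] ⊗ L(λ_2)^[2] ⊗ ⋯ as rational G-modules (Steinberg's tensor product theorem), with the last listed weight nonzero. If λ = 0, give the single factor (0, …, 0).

((4, 3, 4, 4, 4),)

Compute c_i = Σ_j M_{ij} v_j with v = (108, -145, -56, -8, 41):
  c_1 = (-1)·(108) + (-1)·(-145) + (0)·(-56) + (-1)·(-8) + (-1)·(41) = 4
  c_2 = (1)·(108) + (0)·(-145) + (1)·(-56) + (1)·(-8) + (-1)·(41) = 3
  c_3 = (5)·(108) + (1)·(-145) + (7)·(-56) + (5)·(-8) + (1)·(41) = 4
  c_4 = (1)·(108) + (0)·(-145) + (2)·(-56) + (-1)·(-8) + (0)·(41) = 4
  c_5 = (-1)·(108) + (0)·(-145) + (-2)·(-56) + (0)·(-8) + (0)·(41) = 4
Base-5 expansion of each c_i:
  c_1 = 4 = 4·5^0
  c_2 = 3 = 3·5^0
  c_3 = 4 = 4·5^0
  c_4 = 4 = 4·5^0
  c_5 = 4 = 4·5^0
p-restricted factor λ_0 = (4, 3, 4, 4, 4)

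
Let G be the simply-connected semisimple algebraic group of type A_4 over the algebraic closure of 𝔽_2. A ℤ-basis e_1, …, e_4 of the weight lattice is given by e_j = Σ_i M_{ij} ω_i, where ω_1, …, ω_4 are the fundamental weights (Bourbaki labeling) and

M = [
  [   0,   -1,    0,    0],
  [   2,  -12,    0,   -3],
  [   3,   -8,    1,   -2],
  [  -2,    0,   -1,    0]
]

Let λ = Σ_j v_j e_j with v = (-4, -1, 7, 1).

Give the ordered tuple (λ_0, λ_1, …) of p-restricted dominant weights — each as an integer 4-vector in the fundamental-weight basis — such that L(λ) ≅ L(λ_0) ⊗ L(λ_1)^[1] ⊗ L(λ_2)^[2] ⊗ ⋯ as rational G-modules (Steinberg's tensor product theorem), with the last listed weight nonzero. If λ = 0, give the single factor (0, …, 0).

ω-coordinates c = M·v, v = (-4, -1, 7, 1):
  c_1 = 0*-4 + -1*-1 + 0*7 + 0*1 = 1
  c_2 = 2*-4 + -12*-1 + 0*7 + -3*1 = 1
  c_3 = 3*-4 + -8*-1 + 1*7 + -2*1 = 1
  c_4 = -2*-4 + 0*-1 + -1*7 + 0*1 = 1
Expand coordinatewise in base 2:
  c_1 = 1 = 1·2^0
  c_2 = 1 = 1·2^0
  c_3 = 1 = 1·2^0
  c_4 = 1 = 1·2^0
p-restricted factor λ_0 = (1, 1, 1, 1)

((1, 1, 1, 1),)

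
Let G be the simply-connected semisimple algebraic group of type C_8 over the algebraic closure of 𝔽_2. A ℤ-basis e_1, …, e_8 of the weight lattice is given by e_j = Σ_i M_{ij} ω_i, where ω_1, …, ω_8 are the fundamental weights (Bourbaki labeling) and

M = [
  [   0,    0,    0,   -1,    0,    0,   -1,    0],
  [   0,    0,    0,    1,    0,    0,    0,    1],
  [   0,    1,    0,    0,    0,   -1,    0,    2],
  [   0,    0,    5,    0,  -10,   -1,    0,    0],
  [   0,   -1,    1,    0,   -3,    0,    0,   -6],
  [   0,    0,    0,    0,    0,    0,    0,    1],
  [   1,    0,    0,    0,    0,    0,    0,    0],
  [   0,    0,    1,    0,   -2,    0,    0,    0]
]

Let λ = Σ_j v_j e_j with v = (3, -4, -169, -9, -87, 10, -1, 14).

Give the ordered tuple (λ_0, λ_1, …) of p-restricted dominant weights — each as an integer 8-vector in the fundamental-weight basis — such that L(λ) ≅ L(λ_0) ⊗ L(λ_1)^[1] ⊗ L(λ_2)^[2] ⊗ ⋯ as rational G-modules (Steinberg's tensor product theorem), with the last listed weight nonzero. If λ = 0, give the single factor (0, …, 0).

In the fundamental-weight basis, λ has coordinates c = M·v (v = (3, -4, -169, -9, -87, 10, -1, 14)):
  c_1 = 0*3 + 0*-4 + 0*-169 + -1*-9 + 0*-87 + 0*10 + -1*-1 + 0*14 = 10
  c_2 = 0*3 + 0*-4 + 0*-169 + 1*-9 + 0*-87 + 0*10 + 0*-1 + 1*14 = 5
  c_3 = 0*3 + 1*-4 + 0*-169 + 0*-9 + 0*-87 + -1*10 + 0*-1 + 2*14 = 14
  c_4 = 0*3 + 0*-4 + 5*-169 + 0*-9 + -10*-87 + -1*10 + 0*-1 + 0*14 = 15
  c_5 = 0*3 + -1*-4 + 1*-169 + 0*-9 + -3*-87 + 0*10 + 0*-1 + -6*14 = 12
  c_6 = 0*3 + 0*-4 + 0*-169 + 0*-9 + 0*-87 + 0*10 + 0*-1 + 1*14 = 14
  c_7 = 1*3 + 0*-4 + 0*-169 + 0*-9 + 0*-87 + 0*10 + 0*-1 + 0*14 = 3
  c_8 = 0*3 + 0*-4 + 1*-169 + 0*-9 + -2*-87 + 0*10 + 0*-1 + 0*14 = 5
Writing each c_i in base p = 2:
  c_1 = 10 = 0·2^0 + 1·2^1 + 0·2^2 + 1·2^3
  c_2 = 5 = 1·2^0 + 0·2^1 + 1·2^2
  c_3 = 14 = 0·2^0 + 1·2^1 + 1·2^2 + 1·2^3
  c_4 = 15 = 1·2^0 + 1·2^1 + 1·2^2 + 1·2^3
  c_5 = 12 = 0·2^0 + 0·2^1 + 1·2^2 + 1·2^3
  c_6 = 14 = 0·2^0 + 1·2^1 + 1·2^2 + 1·2^3
  c_7 = 3 = 1·2^0 + 1·2^1
  c_8 = 5 = 1·2^0 + 0·2^1 + 1·2^2
Factor λ_0 = (0, 1, 0, 1, 0, 0, 1, 1)
Factor λ_1 = (1, 0, 1, 1, 0, 1, 1, 0)
Factor λ_2 = (0, 1, 1, 1, 1, 1, 0, 1)
Factor λ_3 = (1, 0, 1, 1, 1, 1, 0, 0)

((0, 1, 0, 1, 0, 0, 1, 1), (1, 0, 1, 1, 0, 1, 1, 0), (0, 1, 1, 1, 1, 1, 0, 1), (1, 0, 1, 1, 1, 1, 0, 0))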